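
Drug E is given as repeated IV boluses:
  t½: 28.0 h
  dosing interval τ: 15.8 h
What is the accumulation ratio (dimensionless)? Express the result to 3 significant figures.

k = ln2 / t½ = 0.693147 / 28.0 = 0.02476 h⁻¹
e^(−kτ) = e^(−0.02476 × 15.8) = 0.6762
Accumulation ratio R = 1 / (1 − e^(−kτ)) = 1 / (1 − 0.6762) = 3.088

3.09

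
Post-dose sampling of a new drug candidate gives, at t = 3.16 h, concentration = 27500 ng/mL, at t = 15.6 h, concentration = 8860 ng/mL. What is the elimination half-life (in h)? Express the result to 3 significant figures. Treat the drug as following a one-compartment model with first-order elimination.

7.61 h

k = ln(C₁/C₂) / (t₂ − t₁) = ln(27500/8860) / (15.6 − 3.16)
  = 1.133 / 12.44 = 0.09108 h⁻¹
t½ = ln2 / k = 0.693147 / 0.09108 = 7.610 h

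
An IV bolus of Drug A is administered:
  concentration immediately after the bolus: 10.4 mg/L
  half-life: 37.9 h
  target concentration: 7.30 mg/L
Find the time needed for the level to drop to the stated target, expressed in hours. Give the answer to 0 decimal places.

19 h

k = ln2 / t½ = 0.693147 / 37.9 = 0.01829 h⁻¹
t = ln(C₀ / C) / k = ln(10.40 / 7.30) / 0.01829
  = ln(1.425) / 0.01829 = 0.3542 / 0.01829 = 19.37 h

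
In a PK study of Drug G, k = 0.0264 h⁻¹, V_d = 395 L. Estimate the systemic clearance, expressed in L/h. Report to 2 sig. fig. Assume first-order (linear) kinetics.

10 L/h

CL = k × Vd = 0.0264 × 395 = 10.43 L/h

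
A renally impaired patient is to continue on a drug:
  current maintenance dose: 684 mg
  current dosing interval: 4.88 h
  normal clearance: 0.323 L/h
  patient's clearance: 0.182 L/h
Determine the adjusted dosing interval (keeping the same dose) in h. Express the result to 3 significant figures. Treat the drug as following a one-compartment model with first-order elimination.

To keep the same average steady-state level, dosing rate must scale with clearance.
CL ratio = 0.182 / 0.323 = 0.5635
New interval (same dose) = 4.88 / 0.5635 = 8.660 h

8.66 h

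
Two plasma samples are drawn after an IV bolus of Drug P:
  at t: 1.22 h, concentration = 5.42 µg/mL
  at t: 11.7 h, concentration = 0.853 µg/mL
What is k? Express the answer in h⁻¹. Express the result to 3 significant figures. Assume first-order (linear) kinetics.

0.176 h⁻¹

k = ln(C₁/C₂) / (t₂ − t₁) = ln(5.42/0.853) / (11.7 − 1.22)
  = 1.849 / 10.48 = 0.1764 h⁻¹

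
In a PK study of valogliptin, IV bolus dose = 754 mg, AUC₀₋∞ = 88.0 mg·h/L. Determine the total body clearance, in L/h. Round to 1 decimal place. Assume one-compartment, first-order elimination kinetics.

CL = Dose / AUC = 754 / 88.0 = 8.568 L/h

8.6 L/h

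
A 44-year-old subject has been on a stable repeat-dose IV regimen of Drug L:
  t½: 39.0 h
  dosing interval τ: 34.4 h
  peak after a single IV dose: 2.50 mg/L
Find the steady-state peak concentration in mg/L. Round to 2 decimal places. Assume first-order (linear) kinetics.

k = ln2 / t½ = 0.693147 / 39.0 = 0.01777 h⁻¹
e^(−kτ) = e^(−0.01777 × 34.4) = 0.5427
Accumulation ratio R = 1 / (1 − e^(−kτ)) = 1 / (1 − 0.5427) = 2.187
Steady-state peak = C₀ × R = 2.50 × 2.187 = 5.468 mg/L

5.47 mg/L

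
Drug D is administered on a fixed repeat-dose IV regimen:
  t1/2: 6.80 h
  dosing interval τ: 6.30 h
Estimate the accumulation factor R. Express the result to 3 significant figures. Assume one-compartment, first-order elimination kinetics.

2.11

k = ln2 / t½ = 0.693147 / 6.80 = 0.1019 h⁻¹
e^(−kτ) = e^(−0.1019 × 6.30) = 0.5263
Accumulation ratio R = 1 / (1 − e^(−kτ)) = 1 / (1 − 0.5263) = 2.111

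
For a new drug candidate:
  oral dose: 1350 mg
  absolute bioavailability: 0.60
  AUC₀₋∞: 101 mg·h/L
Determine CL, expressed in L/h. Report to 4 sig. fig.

CL = F·Dose / AUC = 0.60 × 1350 / 101 = 8.020 L/h

8.020 L/h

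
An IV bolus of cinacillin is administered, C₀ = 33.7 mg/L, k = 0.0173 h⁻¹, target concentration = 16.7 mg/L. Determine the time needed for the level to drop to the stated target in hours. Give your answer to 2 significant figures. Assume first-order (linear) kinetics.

t = ln(C₀ / C) / k = ln(33.70 / 16.7) / 0.01730
  = ln(2.018) / 0.01730 = 0.7021 / 0.01730 = 40.58 h

41 h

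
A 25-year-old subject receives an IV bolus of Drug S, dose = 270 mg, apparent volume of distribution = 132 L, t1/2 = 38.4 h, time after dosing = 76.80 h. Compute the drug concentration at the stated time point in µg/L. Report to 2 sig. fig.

C₀ = Dose / Vd = 270.0 / 132 = 2.045 mg/L
k = ln2 / t½ = 0.693147 / 38.4 = 0.01805 h⁻¹
t / t½ = 76.80 / 38.4 = 2 half-lives
C = C₀ × (1/2)^2 = 2.045 × 0.2500 = 0.5113 mg/L
Convert: 0.5113 mg/L × 1000 = 511.3 µg/L

510 µg/L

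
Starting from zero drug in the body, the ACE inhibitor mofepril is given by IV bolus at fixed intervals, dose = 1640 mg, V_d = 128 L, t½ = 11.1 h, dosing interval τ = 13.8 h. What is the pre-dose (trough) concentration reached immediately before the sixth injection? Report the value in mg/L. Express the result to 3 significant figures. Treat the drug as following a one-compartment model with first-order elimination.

9.24 mg/L

C₀ per dose = Dose / Vd = 1640 / 128 = 12.81 mg/L
k = ln2 / t½ = 0.693147 / 11.1 = 0.06245 h⁻¹
Fraction remaining after one interval: r = e^(−kτ) = e^(−0.06245 × 13.8) = 0.4224
Before dose 6, 5 doses have been given (aged 1τ, 2τ, 3τ, 4τ, 5τ).
C_trough = C₀ × (r + r² + … + r^5) = C₀ × r(1−r^5)/(1−r)
        = 12.81 × 0.4224 × (1 − 0.01345) / (1 − 0.4224) = 9.242 mg/L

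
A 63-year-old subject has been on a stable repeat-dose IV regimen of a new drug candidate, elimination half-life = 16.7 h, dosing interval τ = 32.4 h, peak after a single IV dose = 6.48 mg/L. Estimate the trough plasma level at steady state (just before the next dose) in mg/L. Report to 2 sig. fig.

2.3 mg/L

k = ln2 / t½ = 0.693147 / 16.7 = 0.04151 h⁻¹
e^(−kτ) = e^(−0.04151 × 32.4) = 0.2606
Accumulation ratio R = 1 / (1 − e^(−kτ)) = 1 / (1 − 0.2606) = 1.352
Steady-state trough = C₀ × R × e^(−kτ) = 6.48 × 1.352 × 0.2606 = 2.283 mg/L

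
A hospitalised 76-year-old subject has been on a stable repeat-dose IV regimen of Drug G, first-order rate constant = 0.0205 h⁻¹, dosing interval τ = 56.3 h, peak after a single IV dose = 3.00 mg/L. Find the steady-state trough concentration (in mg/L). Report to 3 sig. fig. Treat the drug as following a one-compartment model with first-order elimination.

1.38 mg/L

e^(−kτ) = e^(−0.02050 × 56.3) = 0.3153
Accumulation ratio R = 1 / (1 − e^(−kτ)) = 1 / (1 − 0.3153) = 1.460
Steady-state trough = C₀ × R × e^(−kτ) = 3.00 × 1.460 × 0.3153 = 1.381 mg/L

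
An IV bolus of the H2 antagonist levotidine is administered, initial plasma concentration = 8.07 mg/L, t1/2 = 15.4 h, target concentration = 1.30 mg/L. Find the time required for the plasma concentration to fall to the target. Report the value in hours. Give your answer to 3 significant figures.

40.6 h

k = ln2 / t½ = 0.693147 / 15.4 = 0.04501 h⁻¹
t = ln(C₀ / C) / k = ln(8.070 / 1.30) / 0.04501
  = ln(6.208) / 0.04501 = 1.826 / 0.04501 = 40.57 h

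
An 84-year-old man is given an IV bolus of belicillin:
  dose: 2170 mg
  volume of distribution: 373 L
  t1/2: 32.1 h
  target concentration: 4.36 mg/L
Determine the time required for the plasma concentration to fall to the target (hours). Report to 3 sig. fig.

13.4 h

C₀ = Dose / Vd = 2170 / 373 = 5.818 mg/L
k = ln2 / t½ = 0.693147 / 32.1 = 0.02159 h⁻¹
t = ln(C₀ / C) / k = ln(5.818 / 4.36) / 0.02159
  = ln(1.334) / 0.02159 = 0.2882 / 0.02159 = 13.35 h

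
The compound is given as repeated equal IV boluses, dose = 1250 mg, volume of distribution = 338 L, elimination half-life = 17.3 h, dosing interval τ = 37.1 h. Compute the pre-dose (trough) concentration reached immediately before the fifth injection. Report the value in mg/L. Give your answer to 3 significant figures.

C₀ per dose = Dose / Vd = 1250 / 338 = 3.698 mg/L
k = ln2 / t½ = 0.693147 / 17.3 = 0.04007 h⁻¹
Fraction remaining after one interval: r = e^(−kτ) = e^(−0.04007 × 37.1) = 0.2261
Before dose 5, 4 doses have been given (aged 1τ, 2τ, 3τ, 4τ).
C_trough = C₀ × (r + r² + … + r^4) = C₀ × r(1−r^4)/(1−r)
        = 3.698 × 0.2261 × (1 − 0.002613) / (1 − 0.2261) = 1.078 mg/L

1.08 mg/L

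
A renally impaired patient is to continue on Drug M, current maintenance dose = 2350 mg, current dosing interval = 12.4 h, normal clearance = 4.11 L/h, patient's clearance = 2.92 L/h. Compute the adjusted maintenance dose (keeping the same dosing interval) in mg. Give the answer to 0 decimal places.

1670 mg

To keep the same average steady-state level, dosing rate must scale with clearance.
CL ratio = 2.92 / 4.11 = 0.7105
New dose (same interval) = 2350 × 0.7105 = 1670 mg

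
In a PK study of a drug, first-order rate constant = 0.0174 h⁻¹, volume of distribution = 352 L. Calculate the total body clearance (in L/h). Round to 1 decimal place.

6.1 L/h

CL = k × Vd = 0.0174 × 352 = 6.125 L/h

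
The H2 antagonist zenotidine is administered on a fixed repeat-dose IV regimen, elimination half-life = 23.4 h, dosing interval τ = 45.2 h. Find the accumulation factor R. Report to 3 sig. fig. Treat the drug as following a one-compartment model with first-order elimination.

1.36

k = ln2 / t½ = 0.693147 / 23.4 = 0.02962 h⁻¹
e^(−kτ) = e^(−0.02962 × 45.2) = 0.2622
Accumulation ratio R = 1 / (1 − e^(−kτ)) = 1 / (1 − 0.2622) = 1.355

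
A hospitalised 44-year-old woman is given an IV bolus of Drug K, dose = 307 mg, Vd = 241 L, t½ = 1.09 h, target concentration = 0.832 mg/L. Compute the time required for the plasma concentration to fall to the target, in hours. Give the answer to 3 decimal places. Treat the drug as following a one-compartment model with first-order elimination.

0.670 h

C₀ = Dose / Vd = 307.0 / 241 = 1.274 mg/L
k = ln2 / t½ = 0.693147 / 1.09 = 0.6359 h⁻¹
t = ln(C₀ / C) / k = ln(1.274 / 0.832) / 0.6359
  = ln(1.531) / 0.6359 = 0.4259 / 0.6359 = 0.6698 h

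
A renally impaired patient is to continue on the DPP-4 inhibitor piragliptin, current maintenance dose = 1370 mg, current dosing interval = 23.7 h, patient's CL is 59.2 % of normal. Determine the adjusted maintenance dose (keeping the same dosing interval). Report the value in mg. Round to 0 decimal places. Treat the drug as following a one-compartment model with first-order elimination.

811 mg

To keep the same average steady-state level, dosing rate must scale with clearance.
CL ratio = 59.2 / 100 = 0.5920
New dose (same interval) = 1370 × 0.5920 = 811.0 mg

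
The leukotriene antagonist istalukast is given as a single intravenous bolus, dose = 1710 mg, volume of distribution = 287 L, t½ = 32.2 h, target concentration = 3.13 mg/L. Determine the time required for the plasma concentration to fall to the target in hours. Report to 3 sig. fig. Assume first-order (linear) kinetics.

C₀ = Dose / Vd = 1710 / 287 = 5.958 mg/L
k = ln2 / t½ = 0.693147 / 32.2 = 0.02153 h⁻¹
t = ln(C₀ / C) / k = ln(5.958 / 3.13) / 0.02153
  = ln(1.904) / 0.02153 = 0.6440 / 0.02153 = 29.91 h

29.9 h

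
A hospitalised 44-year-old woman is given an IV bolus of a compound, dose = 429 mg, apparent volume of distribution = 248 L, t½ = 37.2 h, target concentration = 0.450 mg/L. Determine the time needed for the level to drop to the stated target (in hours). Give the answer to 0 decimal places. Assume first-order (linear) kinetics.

72 h

C₀ = Dose / Vd = 429.0 / 248 = 1.730 mg/L
k = ln2 / t½ = 0.693147 / 37.2 = 0.01863 h⁻¹
t = ln(C₀ / C) / k = ln(1.730 / 0.450) / 0.01863
  = ln(3.844) / 0.01863 = 1.347 / 0.01863 = 72.30 h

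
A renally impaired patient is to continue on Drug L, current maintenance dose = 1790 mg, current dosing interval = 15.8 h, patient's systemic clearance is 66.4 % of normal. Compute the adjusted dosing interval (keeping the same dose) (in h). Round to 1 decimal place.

23.8 h

To keep the same average steady-state level, dosing rate must scale with clearance.
CL ratio = 66.4 / 100 = 0.6640
New interval (same dose) = 15.8 / 0.6640 = 23.80 h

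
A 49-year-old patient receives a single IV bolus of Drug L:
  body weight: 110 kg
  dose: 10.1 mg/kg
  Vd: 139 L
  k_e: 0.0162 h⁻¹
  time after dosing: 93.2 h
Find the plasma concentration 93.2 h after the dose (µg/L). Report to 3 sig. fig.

Total dose = 10.1 × 110 = 1111 mg
C₀ = Dose / Vd = 1111 / 139 = 7.993 mg/L
C = C₀ · e^(−k·t) = 7.993 × e^(−0.01620 × 93.2)
  = 7.993 × 0.2209 = 1.766 mg/L
Convert: 1.766 mg/L × 1000 = 1766 µg/L

1770 µg/L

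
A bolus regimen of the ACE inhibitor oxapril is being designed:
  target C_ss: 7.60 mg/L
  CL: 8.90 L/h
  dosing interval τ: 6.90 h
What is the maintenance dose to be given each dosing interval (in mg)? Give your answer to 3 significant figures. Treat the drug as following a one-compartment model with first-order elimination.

At steady state, Dose/τ = Css × CL.
Dose = Css × CL × τ = 7.60 × 8.900 × 6.90 = 466.7 mg

467 mg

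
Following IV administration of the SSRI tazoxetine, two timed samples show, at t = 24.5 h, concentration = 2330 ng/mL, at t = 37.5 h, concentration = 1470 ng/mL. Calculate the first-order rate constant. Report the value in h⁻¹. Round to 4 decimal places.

k = ln(C₁/C₂) / (t₂ − t₁) = ln(2330/1470) / (37.5 − 24.5)
  = 0.4606 / 13.00 = 0.03543 h⁻¹

0.0354 h⁻¹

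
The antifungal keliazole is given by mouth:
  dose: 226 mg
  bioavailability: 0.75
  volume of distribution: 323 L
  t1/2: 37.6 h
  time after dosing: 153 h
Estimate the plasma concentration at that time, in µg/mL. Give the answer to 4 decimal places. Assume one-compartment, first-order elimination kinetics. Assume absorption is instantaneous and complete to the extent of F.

Amount reaching circulation = F × Dose = 0.75 × 226.0 = 169.5 mg
C₀ = F·Dose / Vd = 169.5 / 323 = 0.5248 mg/L
k = ln2 / t½ = 0.693147 / 37.6 = 0.01843 h⁻¹
C = C₀ · e^(−k·t) = 0.5248 × e^(−0.01843 × 153)
  = 0.5248 × 0.05962 = 0.03129 mg/L
(0.03129 mg/L = 0.03129 µg/mL)

0.0313 µg/mL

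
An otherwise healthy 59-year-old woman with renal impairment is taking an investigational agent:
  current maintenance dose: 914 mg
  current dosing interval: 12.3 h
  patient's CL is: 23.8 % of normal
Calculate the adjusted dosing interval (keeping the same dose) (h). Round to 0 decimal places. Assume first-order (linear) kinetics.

52 h

To keep the same average steady-state level, dosing rate must scale with clearance.
CL ratio = 23.8 / 100 = 0.2380
New interval (same dose) = 12.3 / 0.2380 = 51.68 h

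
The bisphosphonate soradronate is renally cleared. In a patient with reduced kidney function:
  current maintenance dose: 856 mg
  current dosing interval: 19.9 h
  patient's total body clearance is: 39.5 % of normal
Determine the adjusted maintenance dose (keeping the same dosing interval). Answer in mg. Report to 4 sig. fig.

To keep the same average steady-state level, dosing rate must scale with clearance.
CL ratio = 39.5 / 100 = 0.3950
New dose (same interval) = 856 × 0.3950 = 338.1 mg

338.1 mg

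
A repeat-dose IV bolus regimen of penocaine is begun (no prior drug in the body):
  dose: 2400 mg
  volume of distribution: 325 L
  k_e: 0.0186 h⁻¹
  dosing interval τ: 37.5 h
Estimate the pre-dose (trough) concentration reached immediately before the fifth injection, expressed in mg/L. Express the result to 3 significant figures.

6.87 mg/L

C₀ per dose = Dose / Vd = 2400 / 325 = 7.385 mg/L
Fraction remaining after one interval: r = e^(−kτ) = e^(−0.01860 × 37.5) = 0.4978
Before dose 5, 4 doses have been given (aged 1τ, 2τ, 3τ, 4τ).
C_trough = C₀ × (r + r² + … + r^4) = C₀ × r(1−r^4)/(1−r)
        = 7.385 × 0.4978 × (1 − 0.06141) / (1 − 0.4978) = 6.871 mg/L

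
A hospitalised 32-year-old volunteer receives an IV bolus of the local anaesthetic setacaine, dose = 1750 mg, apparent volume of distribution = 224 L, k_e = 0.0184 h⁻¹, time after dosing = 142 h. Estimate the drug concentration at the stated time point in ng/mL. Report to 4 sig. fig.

572.9 ng/mL

C₀ = Dose / Vd = 1750 / 224 = 7.813 mg/L
C = C₀ · e^(−k·t) = 7.813 × e^(−0.01840 × 142)
  = 7.813 × 0.07333 = 0.5729 mg/L
Convert: 0.5729 mg/L × 1000 = 572.9 ng/mL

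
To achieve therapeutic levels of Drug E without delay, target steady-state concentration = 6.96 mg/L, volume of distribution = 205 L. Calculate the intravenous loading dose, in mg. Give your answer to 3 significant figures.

1430 mg

LD = Css × Vd = 6.96 × 205 = 1427 mg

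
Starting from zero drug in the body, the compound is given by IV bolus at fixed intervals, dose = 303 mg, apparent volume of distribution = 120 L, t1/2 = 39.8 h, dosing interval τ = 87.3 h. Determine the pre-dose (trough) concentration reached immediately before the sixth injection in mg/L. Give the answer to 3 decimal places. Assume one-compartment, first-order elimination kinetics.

0.706 mg/L

C₀ per dose = Dose / Vd = 303 / 120 = 2.525 mg/L
k = ln2 / t½ = 0.693147 / 39.8 = 0.01742 h⁻¹
Fraction remaining after one interval: r = e^(−kτ) = e^(−0.01742 × 87.3) = 0.2185
Before dose 6, 5 doses have been given (aged 1τ, 2τ, 3τ, 4τ, 5τ).
C_trough = C₀ × (r + r² + … + r^5) = C₀ × r(1−r^5)/(1−r)
        = 2.525 × 0.2185 × (1 − 0.0004980) / (1 − 0.2185) = 0.7056 mg/L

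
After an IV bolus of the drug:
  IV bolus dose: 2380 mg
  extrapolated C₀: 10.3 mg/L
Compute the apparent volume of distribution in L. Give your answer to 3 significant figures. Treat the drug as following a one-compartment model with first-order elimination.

231 L

Vd = Dose / C₀ = 2380 / 10.3 = 231.1 L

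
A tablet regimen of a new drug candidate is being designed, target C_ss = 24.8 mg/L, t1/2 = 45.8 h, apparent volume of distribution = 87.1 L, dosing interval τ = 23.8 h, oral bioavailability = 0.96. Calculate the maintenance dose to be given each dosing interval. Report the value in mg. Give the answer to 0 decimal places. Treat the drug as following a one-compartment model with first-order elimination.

k = ln2 / t½ = 0.693147 / 45.8 = 0.01513 h⁻¹
CL = k × Vd = 0.01513 × 87.1 = 1.318 L/h
At steady state, F × (Dose/τ) = Css × CL.
Dose = Css × CL × τ / F = 24.8 × 1.318 × 23.8 / 0.96 = 810.4 mg

810 mg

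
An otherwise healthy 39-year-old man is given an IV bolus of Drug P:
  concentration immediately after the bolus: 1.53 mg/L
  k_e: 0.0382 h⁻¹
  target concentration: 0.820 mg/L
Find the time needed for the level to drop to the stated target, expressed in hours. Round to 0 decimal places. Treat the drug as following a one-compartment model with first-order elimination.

t = ln(C₀ / C) / k = ln(1.530 / 0.820) / 0.03820
  = ln(1.866) / 0.03820 = 0.6238 / 0.03820 = 16.33 h

16 h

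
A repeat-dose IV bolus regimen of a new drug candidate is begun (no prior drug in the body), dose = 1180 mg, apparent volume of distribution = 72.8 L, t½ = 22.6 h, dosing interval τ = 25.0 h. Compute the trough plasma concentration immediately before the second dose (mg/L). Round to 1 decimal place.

7.5 mg/L

C₀ per dose = Dose / Vd = 1180 / 72.8 = 16.21 mg/L
k = ln2 / t½ = 0.693147 / 22.6 = 0.03067 h⁻¹
Fraction remaining after one interval: r = e^(−kτ) = e^(−0.03067 × 25.0) = 0.4645
Before dose 2, 1 dose has been given (aged 1τ).
C_trough = C₀ × r = 16.21 × 0.4645 = 7.530 mg/L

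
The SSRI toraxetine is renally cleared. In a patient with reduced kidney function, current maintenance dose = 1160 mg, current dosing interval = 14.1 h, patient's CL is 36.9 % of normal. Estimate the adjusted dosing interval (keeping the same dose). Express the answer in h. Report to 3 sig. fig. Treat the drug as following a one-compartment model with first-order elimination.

To keep the same average steady-state level, dosing rate must scale with clearance.
CL ratio = 36.9 / 100 = 0.3690
New interval (same dose) = 14.1 / 0.3690 = 38.21 h

38.2 h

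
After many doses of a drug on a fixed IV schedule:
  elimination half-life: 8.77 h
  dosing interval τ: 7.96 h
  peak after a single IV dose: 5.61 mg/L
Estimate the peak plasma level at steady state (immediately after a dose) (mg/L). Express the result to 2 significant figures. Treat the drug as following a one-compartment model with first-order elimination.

12 mg/L

k = ln2 / t½ = 0.693147 / 8.77 = 0.07904 h⁻¹
e^(−kτ) = e^(−0.07904 × 7.96) = 0.5330
Accumulation ratio R = 1 / (1 − e^(−kτ)) = 1 / (1 − 0.5330) = 2.141
Steady-state peak = C₀ × R = 5.61 × 2.141 = 12.01 mg/L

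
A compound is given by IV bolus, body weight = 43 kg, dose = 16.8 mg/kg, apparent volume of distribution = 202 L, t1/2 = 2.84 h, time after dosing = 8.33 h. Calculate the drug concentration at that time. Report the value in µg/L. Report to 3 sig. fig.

Total dose = 16.8 × 43 = 722.4 mg
C₀ = Dose / Vd = 722.4 / 202 = 3.576 mg/L
k = ln2 / t½ = 0.693147 / 2.84 = 0.2441 h⁻¹
C = C₀ · e^(−k·t) = 3.576 × e^(−0.2441 × 8.33)
  = 3.576 × 0.1309 = 0.4681 mg/L
Convert: 0.4681 mg/L × 1000 = 468.1 µg/L

468 µg/L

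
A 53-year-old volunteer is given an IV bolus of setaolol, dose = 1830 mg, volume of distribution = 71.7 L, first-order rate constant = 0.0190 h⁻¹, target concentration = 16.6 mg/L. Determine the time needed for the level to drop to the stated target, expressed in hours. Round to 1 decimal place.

C₀ = Dose / Vd = 1830 / 71.7 = 25.52 mg/L
t = ln(C₀ / C) / k = ln(25.52 / 16.6) / 0.01900
  = ln(1.537) / 0.01900 = 0.4298 / 0.01900 = 22.62 h

22.6 h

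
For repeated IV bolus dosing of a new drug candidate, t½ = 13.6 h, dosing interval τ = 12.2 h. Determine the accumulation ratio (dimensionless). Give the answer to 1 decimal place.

2.2

k = ln2 / t½ = 0.693147 / 13.6 = 0.05097 h⁻¹
e^(−kτ) = e^(−0.05097 × 12.2) = 0.5370
Accumulation ratio R = 1 / (1 − e^(−kτ)) = 1 / (1 − 0.5370) = 2.160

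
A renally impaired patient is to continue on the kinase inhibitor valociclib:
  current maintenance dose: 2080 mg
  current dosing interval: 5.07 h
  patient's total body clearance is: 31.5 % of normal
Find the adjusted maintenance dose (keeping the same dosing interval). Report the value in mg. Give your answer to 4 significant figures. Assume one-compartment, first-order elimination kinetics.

655.2 mg

To keep the same average steady-state level, dosing rate must scale with clearance.
CL ratio = 31.5 / 100 = 0.3150
New dose (same interval) = 2080 × 0.3150 = 655.2 mg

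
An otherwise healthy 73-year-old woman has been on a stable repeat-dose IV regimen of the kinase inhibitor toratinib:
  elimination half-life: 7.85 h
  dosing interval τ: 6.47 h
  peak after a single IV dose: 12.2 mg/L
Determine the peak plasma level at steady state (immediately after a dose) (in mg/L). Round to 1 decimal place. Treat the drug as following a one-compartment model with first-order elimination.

28.0 mg/L

k = ln2 / t½ = 0.693147 / 7.85 = 0.08830 h⁻¹
e^(−kτ) = e^(−0.08830 × 6.47) = 0.5648
Accumulation ratio R = 1 / (1 − e^(−kτ)) = 1 / (1 − 0.5648) = 2.298
Steady-state peak = C₀ × R = 12.2 × 2.298 = 28.04 mg/L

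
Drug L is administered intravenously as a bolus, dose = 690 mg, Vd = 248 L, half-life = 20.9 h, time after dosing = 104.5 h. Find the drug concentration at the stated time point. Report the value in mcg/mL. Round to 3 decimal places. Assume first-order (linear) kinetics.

0.087 mcg/mL

C₀ = Dose / Vd = 690.0 / 248 = 2.782 mg/L
k = ln2 / t½ = 0.693147 / 20.9 = 0.03316 h⁻¹
t / t½ = 104.5 / 20.9 = 5 half-lives
C = C₀ × (1/2)^5 = 2.782 × 0.03125 = 0.08694 mg/L
(0.08694 mg/L = 0.08694 mcg/mL)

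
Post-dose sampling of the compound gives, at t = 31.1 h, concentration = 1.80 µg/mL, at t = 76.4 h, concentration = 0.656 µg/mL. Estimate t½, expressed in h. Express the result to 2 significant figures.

31 h

k = ln(C₁/C₂) / (t₂ − t₁) = ln(1.80/0.656) / (76.4 − 31.1)
  = 1.009 / 45.30 = 0.02227 h⁻¹
t½ = ln2 / k = 0.693147 / 0.02227 = 31.12 h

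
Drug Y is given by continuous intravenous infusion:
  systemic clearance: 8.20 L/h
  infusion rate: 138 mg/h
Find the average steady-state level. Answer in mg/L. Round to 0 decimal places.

17 mg/L

At steady state Css = R₀ / CL = 138 / 8.200 = 16.83 mg/L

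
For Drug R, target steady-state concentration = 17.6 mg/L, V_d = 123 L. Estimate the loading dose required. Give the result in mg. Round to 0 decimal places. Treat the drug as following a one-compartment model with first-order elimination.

LD = Css × Vd = 17.6 × 123 = 2165 mg

2165 mg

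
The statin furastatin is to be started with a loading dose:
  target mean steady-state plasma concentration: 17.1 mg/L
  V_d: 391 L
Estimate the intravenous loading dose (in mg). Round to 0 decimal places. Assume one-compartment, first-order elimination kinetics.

LD = Css × Vd = 17.1 × 391 = 6686 mg

6686 mg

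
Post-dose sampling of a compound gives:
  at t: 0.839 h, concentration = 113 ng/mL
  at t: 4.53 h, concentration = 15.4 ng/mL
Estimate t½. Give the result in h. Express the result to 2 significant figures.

k = ln(C₁/C₂) / (t₂ − t₁) = ln(113/15.4) / (4.53 − 0.839)
  = 1.993 / 3.691 = 0.5400 h⁻¹
t½ = ln2 / k = 0.693147 / 0.5400 = 1.284 h

1.3 h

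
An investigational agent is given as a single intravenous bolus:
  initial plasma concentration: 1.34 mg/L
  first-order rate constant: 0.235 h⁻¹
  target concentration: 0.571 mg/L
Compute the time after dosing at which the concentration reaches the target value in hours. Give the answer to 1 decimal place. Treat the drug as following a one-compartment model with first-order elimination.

t = ln(C₀ / C) / k = ln(1.340 / 0.571) / 0.2350
  = ln(2.347) / 0.2350 = 0.8531 / 0.2350 = 3.630 h

3.6 h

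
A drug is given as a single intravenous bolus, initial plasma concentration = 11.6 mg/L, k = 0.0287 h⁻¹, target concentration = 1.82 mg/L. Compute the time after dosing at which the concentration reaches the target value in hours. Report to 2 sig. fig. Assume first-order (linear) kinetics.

t = ln(C₀ / C) / k = ln(11.60 / 1.82) / 0.02870
  = ln(6.374) / 0.02870 = 1.852 / 0.02870 = 64.53 h

65 h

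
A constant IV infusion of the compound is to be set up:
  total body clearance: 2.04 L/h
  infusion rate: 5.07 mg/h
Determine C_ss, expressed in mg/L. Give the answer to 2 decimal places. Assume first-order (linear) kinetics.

At steady state Css = R₀ / CL = 5.07 / 2.040 = 2.485 mg/L

2.49 mg/L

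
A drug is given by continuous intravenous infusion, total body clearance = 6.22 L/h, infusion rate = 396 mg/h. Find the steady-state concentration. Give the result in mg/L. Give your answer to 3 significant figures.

63.7 mg/L

At steady state Css = R₀ / CL = 396 / 6.220 = 63.67 mg/L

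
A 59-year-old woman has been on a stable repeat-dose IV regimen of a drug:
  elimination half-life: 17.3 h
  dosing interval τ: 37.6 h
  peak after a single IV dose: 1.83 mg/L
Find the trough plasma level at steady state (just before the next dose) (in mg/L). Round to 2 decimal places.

k = ln2 / t½ = 0.693147 / 17.3 = 0.04007 h⁻¹
e^(−kτ) = e^(−0.04007 × 37.6) = 0.2217
Accumulation ratio R = 1 / (1 − e^(−kτ)) = 1 / (1 − 0.2217) = 1.285
Steady-state trough = C₀ × R × e^(−kτ) = 1.83 × 1.285 × 0.2217 = 0.5213 mg/L

0.52 mg/L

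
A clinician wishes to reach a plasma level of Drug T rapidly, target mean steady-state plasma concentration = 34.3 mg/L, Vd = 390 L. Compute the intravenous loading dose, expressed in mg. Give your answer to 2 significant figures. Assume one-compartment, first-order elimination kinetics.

LD = Css × Vd = 34.3 × 390 = 13380 mg

13000 mg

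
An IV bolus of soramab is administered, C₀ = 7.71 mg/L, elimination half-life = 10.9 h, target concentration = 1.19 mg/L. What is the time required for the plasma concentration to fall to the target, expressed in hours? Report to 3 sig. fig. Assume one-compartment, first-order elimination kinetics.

k = ln2 / t½ = 0.693147 / 10.9 = 0.06359 h⁻¹
t = ln(C₀ / C) / k = ln(7.710 / 1.19) / 0.06359
  = ln(6.479) / 0.06359 = 1.869 / 0.06359 = 29.39 h

29.4 h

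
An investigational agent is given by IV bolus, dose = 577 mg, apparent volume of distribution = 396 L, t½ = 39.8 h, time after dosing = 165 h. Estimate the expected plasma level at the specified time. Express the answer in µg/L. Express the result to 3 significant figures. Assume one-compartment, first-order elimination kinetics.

C₀ = Dose / Vd = 577.0 / 396 = 1.457 mg/L
k = ln2 / t½ = 0.693147 / 39.8 = 0.01742 h⁻¹
C = C₀ · e^(−k·t) = 1.457 × e^(−0.01742 × 165)
  = 1.457 × 0.05646 = 0.08226 mg/L
Convert: 0.08226 mg/L × 1000 = 82.26 µg/L

82.3 µg/L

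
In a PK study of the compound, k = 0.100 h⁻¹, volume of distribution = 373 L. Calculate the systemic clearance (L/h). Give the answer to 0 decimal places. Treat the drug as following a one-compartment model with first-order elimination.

37 L/h

CL = k × Vd = 0.100 × 373 = 37.30 L/h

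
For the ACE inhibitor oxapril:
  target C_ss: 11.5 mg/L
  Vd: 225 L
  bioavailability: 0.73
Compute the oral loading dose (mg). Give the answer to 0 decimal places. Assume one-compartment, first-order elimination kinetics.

3545 mg

LD = Css × Vd / F = 11.5 × 225 / 0.73 = 3545 mg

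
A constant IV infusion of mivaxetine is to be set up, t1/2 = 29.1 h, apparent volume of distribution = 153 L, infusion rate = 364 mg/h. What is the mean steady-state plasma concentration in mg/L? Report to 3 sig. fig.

k = ln2 / t½ = 0.693147 / 29.1 = 0.02382 h⁻¹
CL = k × Vd = 0.02382 × 153 = 3.644 L/h
At steady state Css = R₀ / CL = 364 / 3.644 = 99.89 mg/L

99.9 mg/L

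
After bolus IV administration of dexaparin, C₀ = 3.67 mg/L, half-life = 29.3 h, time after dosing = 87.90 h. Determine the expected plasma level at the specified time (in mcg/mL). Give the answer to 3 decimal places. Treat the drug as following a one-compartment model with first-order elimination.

k = ln2 / t½ = 0.693147 / 29.3 = 0.02366 h⁻¹
t / t½ = 87.90 / 29.3 = 3 half-lives
C = C₀ × (1/2)^3 = 3.670 × 0.1250 = 0.4588 mg/L
(0.4588 mg/L = 0.4588 mcg/mL)

0.459 mcg/mL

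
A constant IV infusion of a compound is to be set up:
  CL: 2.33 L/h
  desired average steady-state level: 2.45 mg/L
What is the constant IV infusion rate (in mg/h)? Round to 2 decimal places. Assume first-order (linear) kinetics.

5.71 mg/h

At steady state, infusion rate R₀ = Css × CL = 2.45 × 2.330 = 5.709 mg/h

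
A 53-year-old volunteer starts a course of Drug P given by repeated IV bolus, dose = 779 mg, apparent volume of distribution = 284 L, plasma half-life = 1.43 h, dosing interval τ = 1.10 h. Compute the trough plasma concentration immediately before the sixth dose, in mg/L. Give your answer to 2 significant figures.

C₀ per dose = Dose / Vd = 779 / 284 = 2.743 mg/L
k = ln2 / t½ = 0.693147 / 1.43 = 0.4847 h⁻¹
Fraction remaining after one interval: r = e^(−kτ) = e^(−0.4847 × 1.10) = 0.5867
Before dose 6, 5 doses have been given (aged 1τ, 2τ, 3τ, 4τ, 5τ).
C_trough = C₀ × (r + r² + … + r^5) = C₀ × r(1−r^5)/(1−r)
        = 2.743 × 0.5867 × (1 − 0.06952) / (1 − 0.5867) = 3.623 mg/L

3.6 mg/L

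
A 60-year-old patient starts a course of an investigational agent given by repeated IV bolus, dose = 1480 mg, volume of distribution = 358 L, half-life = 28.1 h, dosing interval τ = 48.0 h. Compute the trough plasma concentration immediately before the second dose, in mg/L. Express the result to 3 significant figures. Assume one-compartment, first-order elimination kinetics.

C₀ per dose = Dose / Vd = 1480 / 358 = 4.134 mg/L
k = ln2 / t½ = 0.693147 / 28.1 = 0.02467 h⁻¹
Fraction remaining after one interval: r = e^(−kτ) = e^(−0.02467 × 48.0) = 0.3060
Before dose 2, 1 dose has been given (aged 1τ).
C_trough = C₀ × r = 4.134 × 0.3060 = 1.265 mg/L

1.27 mg/L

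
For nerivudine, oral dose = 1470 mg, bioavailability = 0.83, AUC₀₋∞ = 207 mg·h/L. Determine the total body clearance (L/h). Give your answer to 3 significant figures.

CL = F·Dose / AUC = 0.83 × 1470 / 207 = 5.894 L/h

5.89 L/h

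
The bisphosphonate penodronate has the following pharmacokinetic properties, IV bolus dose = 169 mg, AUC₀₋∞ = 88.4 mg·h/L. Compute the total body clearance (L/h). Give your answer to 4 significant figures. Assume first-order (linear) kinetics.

CL = Dose / AUC = 169 / 88.4 = 1.912 L/h

1.912 L/h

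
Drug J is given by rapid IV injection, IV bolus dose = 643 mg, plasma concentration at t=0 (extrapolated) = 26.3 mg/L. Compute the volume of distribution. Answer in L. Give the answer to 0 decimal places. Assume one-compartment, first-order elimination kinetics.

24 L

Vd = Dose / C₀ = 643.0 / 26.3 = 24.45 L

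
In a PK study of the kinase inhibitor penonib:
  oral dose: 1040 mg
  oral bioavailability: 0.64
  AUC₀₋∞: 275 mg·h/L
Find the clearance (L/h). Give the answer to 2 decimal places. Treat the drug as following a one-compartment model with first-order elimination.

2.42 L/h

CL = F·Dose / AUC = 0.64 × 1040 / 275 = 2.420 L/h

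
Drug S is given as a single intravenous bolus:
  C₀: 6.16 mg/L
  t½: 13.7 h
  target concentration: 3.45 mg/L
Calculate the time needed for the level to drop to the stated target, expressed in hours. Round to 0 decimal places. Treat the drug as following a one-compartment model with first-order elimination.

k = ln2 / t½ = 0.693147 / 13.7 = 0.05059 h⁻¹
t = ln(C₀ / C) / k = ln(6.160 / 3.45) / 0.05059
  = ln(1.786) / 0.05059 = 0.5800 / 0.05059 = 11.46 h

11 h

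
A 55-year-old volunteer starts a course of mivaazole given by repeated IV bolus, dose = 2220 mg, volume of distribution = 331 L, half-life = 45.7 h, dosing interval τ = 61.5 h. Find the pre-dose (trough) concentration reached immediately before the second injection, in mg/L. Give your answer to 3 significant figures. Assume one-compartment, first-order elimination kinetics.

2.64 mg/L

C₀ per dose = Dose / Vd = 2220 / 331 = 6.707 mg/L
k = ln2 / t½ = 0.693147 / 45.7 = 0.01517 h⁻¹
Fraction remaining after one interval: r = e^(−kτ) = e^(−0.01517 × 61.5) = 0.3934
Before dose 2, 1 dose has been given (aged 1τ).
C_trough = C₀ × r = 6.707 × 0.3934 = 2.639 mg/L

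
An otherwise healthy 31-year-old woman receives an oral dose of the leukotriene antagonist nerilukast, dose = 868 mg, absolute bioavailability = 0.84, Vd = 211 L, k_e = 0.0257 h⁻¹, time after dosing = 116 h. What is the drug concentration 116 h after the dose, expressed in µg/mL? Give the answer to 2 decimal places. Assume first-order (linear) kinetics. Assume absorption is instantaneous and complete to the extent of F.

0.18 µg/mL

Amount reaching circulation = F × Dose = 0.84 × 868.0 = 729.1 mg
C₀ = F·Dose / Vd = 729.1 / 211 = 3.455 mg/L
C = C₀ · e^(−k·t) = 3.455 × e^(−0.02570 × 116)
  = 3.455 × 0.05073 = 0.1753 mg/L
(0.1753 mg/L = 0.1753 µg/mL)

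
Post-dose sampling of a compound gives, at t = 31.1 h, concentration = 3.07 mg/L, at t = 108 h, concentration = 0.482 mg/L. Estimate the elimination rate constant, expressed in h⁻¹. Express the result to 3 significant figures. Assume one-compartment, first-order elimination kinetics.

k = ln(C₁/C₂) / (t₂ − t₁) = ln(3.07/0.482) / (108 − 31.1)
  = 1.851 / 76.90 = 0.02407 h⁻¹

0.0241 h⁻¹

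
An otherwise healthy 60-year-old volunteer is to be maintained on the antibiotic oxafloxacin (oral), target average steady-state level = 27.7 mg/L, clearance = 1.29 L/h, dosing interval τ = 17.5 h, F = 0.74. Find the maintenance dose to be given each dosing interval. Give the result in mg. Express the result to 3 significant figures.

At steady state, F × (Dose/τ) = Css × CL.
Dose = Css × CL × τ / F = 27.7 × 1.290 × 17.5 / 0.74 = 845.0 mg

845 mg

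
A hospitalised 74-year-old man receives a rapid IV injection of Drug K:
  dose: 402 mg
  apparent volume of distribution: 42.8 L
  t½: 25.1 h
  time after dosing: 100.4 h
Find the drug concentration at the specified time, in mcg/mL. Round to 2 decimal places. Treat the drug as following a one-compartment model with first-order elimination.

0.59 mcg/mL

C₀ = Dose / Vd = 402.0 / 42.8 = 9.393 mg/L
k = ln2 / t½ = 0.693147 / 25.1 = 0.02762 h⁻¹
t / t½ = 100.4 / 25.1 = 4 half-lives
C = C₀ × (1/2)^4 = 9.393 × 0.06250 = 0.5871 mg/L
(0.5871 mg/L = 0.5871 mcg/mL)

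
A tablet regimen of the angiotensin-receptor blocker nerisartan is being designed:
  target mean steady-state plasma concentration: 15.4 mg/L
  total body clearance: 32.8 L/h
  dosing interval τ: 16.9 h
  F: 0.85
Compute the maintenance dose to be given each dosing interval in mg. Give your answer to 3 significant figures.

At steady state, F × (Dose/τ) = Css × CL.
Dose = Css × CL × τ / F = 15.4 × 32.80 × 16.9 / 0.85 = 10040 mg

10000 mg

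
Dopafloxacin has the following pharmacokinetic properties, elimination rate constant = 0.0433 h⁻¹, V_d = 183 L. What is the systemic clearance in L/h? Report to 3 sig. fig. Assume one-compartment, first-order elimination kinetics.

7.92 L/h

CL = k × Vd = 0.0433 × 183 = 7.924 L/h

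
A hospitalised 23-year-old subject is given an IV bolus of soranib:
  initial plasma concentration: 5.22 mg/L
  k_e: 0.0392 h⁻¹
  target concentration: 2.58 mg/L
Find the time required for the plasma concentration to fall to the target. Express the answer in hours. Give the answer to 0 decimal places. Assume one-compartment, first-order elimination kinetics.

18 h

t = ln(C₀ / C) / k = ln(5.220 / 2.58) / 0.03920
  = ln(2.023) / 0.03920 = 0.7046 / 0.03920 = 17.97 h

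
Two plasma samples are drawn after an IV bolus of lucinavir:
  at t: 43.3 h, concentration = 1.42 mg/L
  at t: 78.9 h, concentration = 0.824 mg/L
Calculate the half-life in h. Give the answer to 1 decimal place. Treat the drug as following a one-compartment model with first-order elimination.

45.3 h

k = ln(C₁/C₂) / (t₂ − t₁) = ln(1.42/0.824) / (78.9 − 43.3)
  = 0.5442 / 35.60 = 0.01529 h⁻¹
t½ = ln2 / k = 0.693147 / 0.01529 = 45.33 h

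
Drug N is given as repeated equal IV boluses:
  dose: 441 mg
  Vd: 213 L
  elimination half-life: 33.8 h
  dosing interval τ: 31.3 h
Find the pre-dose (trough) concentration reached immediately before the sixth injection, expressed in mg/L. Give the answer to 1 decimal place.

C₀ per dose = Dose / Vd = 441 / 213 = 2.070 mg/L
k = ln2 / t½ = 0.693147 / 33.8 = 0.02051 h⁻¹
Fraction remaining after one interval: r = e^(−kτ) = e^(−0.02051 × 31.3) = 0.5263
Before dose 6, 5 doses have been given (aged 1τ, 2τ, 3τ, 4τ, 5τ).
C_trough = C₀ × (r + r² + … + r^5) = C₀ × r(1−r^5)/(1−r)
        = 2.070 × 0.5263 × (1 − 0.04038) / (1 − 0.5263) = 2.207 mg/L

2.2 mg/L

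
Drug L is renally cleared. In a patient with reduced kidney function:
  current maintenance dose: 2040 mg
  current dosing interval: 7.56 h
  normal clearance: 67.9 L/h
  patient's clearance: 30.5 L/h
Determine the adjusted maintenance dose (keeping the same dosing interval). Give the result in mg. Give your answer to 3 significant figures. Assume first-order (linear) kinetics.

916 mg

To keep the same average steady-state level, dosing rate must scale with clearance.
CL ratio = 30.5 / 67.9 = 0.4492
New dose (same interval) = 2040 × 0.4492 = 916.4 mg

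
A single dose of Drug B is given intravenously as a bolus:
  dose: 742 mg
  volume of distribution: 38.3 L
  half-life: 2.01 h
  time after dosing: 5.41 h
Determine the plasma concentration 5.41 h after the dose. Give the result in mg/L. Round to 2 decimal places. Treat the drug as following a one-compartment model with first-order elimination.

3.00 mg/L

C₀ = Dose / Vd = 742.0 / 38.3 = 19.37 mg/L
k = ln2 / t½ = 0.693147 / 2.01 = 0.3448 h⁻¹
C = C₀ · e^(−k·t) = 19.37 × e^(−0.3448 × 5.41)
  = 19.37 × 0.1548 = 2.998 mg/L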